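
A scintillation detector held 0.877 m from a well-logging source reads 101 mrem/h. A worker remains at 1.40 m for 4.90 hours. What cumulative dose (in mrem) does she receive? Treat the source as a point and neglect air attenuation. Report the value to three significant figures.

Applying the 1/r² law, rate at 1.40 m:
101 × (0.877/1.40)² = 101 × 0.3924 = 39.63 mrem/h.
Dose = rate × time = 39.63 mrem/h × 4.900 h = 194.2 mrem.

194 mrem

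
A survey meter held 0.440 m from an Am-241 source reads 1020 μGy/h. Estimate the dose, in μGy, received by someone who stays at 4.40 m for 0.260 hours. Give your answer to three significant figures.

2.65 μGy

Intensity scales as (d₁/d₂)², so rate at 4.40 m:
(0.440/4.40)² = 0.01000, so 1020 × 0.01000 = 10.20 μGy/h.
Dose = rate × time = 10.20 μGy/h × 0.2600 h = 2.652 μGy.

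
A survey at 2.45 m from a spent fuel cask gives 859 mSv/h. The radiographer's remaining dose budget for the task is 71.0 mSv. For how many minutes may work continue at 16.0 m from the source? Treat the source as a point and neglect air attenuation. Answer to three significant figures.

212 min

Using I₁d₁² = I₂d₂², rate at 16.0 m:
(2.45/16.0)² = 0.02345, so 859 × 0.02345 = 20.14 mSv/h.
Stay time = 71.0 mSv ÷ 20.14 mSv/h = 3.525 h = 211.5 min.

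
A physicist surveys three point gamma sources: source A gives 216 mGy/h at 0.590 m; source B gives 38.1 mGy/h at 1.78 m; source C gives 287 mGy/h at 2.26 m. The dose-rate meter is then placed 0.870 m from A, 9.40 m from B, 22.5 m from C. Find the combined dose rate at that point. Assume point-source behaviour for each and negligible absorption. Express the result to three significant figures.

Each source contributes Iᵢ·(dᵢ/rᵢ)²; contributions add.
A: 216 × (0.590/0.870)² = 99.34 mGy/h
B: 38.1 × (1.78/9.40)² = 1.366 mGy/h
C: 287 × (2.26/22.5)² = 2.896 mGy/h
Total = 99.34 + 1.366 + 2.896 = 103.6 mGy/h.

104 mGy/h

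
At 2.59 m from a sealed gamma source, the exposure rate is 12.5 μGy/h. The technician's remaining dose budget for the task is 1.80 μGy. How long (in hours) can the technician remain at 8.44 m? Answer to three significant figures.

1.53 h

By the inverse-square law, rate at 8.44 m:
(2.59/8.44)² = 0.09417, so 12.5 × 0.09417 = 1.177 μGy/h.
Stay time = 1.80 μGy ÷ 1.177 μGy/h = 1.529 h.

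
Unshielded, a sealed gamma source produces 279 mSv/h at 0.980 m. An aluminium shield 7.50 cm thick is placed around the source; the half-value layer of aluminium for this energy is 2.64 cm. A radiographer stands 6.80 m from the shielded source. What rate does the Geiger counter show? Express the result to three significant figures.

0.809 mSv/h

Distance alone: 279 × (0.980/6.80)² = 279 × 0.02077 = 5.795 mSv/h.
Shield: 7.50/2.64 = 2.841 half-value layers → attenuation 2^(−2.841) = 0.1396.
Combined: 5.795 × 0.1396 = 0.8090 mSv/h.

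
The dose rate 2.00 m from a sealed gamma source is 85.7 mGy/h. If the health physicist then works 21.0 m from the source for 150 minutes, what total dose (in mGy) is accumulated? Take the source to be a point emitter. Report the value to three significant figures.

Since intensity falls as 1/r², rate at 21.0 m:
(2.00/21.0)² = 0.009070, so 85.7 × 0.009070 = 0.7773 mGy/h.
Dose = rate × time = 0.7773 mGy/h × 2.500 h = 1.943 mGy.

1.94 mGy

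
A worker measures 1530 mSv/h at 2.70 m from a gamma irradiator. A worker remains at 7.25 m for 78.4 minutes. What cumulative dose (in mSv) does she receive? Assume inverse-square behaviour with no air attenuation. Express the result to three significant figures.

Using I₁d₁² = I₂d₂², rate at 7.25 m:
(2.70/7.25)² = 0.1387, so 1530 × 0.1387 = 212.2 mSv/h.
Dose = rate × time = 212.2 mSv/h × 1.307 h = 277.3 mSv.

277 mSv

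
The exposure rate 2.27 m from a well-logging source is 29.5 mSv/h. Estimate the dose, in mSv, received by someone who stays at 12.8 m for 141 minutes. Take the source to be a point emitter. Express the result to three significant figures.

2.18 mSv

Intensity scales as (d₁/d₂)², so rate at 12.8 m:
29.5 × (2.27/12.8)² = 29.5 × 0.03145 = 0.9278 mSv/h.
Dose = rate × time = 0.9278 mSv/h × 2.350 h = 2.180 mSv.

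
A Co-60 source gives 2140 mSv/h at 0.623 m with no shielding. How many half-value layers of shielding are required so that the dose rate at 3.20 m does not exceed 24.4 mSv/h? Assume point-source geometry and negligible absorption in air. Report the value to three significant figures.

1.73 half-value layers

At 3.20 m, distance alone gives (0.623/3.20)² = 0.03790, so 2140 × 0.03790 = 81.11 mSv/h.
Further attenuation needed: 81.11/24.4 = 3.324.
n = log₂(3.324) = 1.733 half-value layers.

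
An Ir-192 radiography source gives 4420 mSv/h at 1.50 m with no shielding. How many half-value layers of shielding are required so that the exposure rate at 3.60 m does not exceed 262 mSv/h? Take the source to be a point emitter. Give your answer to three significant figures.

At 3.60 m, distance alone gives 4420 × (1.50/3.60)² = 4420 × 0.1736 = 767.3 mSv/h.
Further attenuation needed: 767.3/262 = 2.929.
n = log₂(2.929) = 1.550 half-value layers.

1.55 half-value layers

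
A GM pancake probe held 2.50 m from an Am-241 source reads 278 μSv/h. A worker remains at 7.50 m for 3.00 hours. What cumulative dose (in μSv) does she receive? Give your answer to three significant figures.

92.7 μSv

Using I₁d₁² = I₂d₂², rate at 7.50 m:
278 × (2.50/7.50)² = 278 × 0.1111 = 30.89 μSv/h.
Dose = rate × time = 30.89 μSv/h × 3.000 h = 92.67 μSv.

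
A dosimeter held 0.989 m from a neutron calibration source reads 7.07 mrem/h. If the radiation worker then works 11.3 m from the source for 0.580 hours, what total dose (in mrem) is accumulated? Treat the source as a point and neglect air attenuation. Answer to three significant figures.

0.0314 mrem

Using I₁d₁² = I₂d₂², rate at 11.3 m:
7.07 × (0.989/11.3)² = 7.07 × 0.007660 = 0.05416 mrem/h.
Dose = rate × time = 0.05416 mrem/h × 0.5800 h = 0.03141 mrem.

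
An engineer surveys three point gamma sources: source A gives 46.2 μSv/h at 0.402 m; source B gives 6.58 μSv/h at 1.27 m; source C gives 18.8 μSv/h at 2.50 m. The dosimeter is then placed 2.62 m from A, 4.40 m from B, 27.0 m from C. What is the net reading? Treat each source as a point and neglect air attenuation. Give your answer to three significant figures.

By superposition, sum each source's inverse-square contribution:
A: 46.2 × (0.402/2.62)² = 1.088 μSv/h
B: 6.58 × (1.27/4.40)² = 0.5482 μSv/h
C: 18.8 × (2.50/27.0)² = 0.1612 μSv/h
Total = 1.088 + 0.5482 + 0.1612 = 1.797 μSv/h.

1.80 μSv/h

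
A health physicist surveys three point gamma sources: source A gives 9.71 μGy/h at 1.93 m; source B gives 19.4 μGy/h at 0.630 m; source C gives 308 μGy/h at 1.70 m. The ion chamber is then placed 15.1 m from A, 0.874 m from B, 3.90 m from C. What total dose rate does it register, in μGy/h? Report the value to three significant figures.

68.8 μGy/h

Each source contributes Iᵢ·(dᵢ/rᵢ)²; contributions add.
A: 9.71 × (1.93/15.1)² = 0.1586 μGy/h
B: 19.4 × (0.630/0.874)² = 10.08 μGy/h
C: 308 × (1.70/3.90)² = 58.52 μGy/h
Total = 0.1586 + 10.08 + 58.52 = 68.76 μGy/h.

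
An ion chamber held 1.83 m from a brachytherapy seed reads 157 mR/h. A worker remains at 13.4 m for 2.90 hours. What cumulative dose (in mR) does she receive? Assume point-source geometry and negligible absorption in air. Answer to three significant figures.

Using I₁d₁² = I₂d₂², rate at 13.4 m:
157 × (1.83/13.4)² = 157 × 0.01865 = 2.928 mR/h.
Dose = rate × time = 2.928 mR/h × 2.900 h = 8.491 mR.

8.49 mR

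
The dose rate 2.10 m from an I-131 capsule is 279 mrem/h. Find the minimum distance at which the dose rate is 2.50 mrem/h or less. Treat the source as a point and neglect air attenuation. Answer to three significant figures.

Using I₁d₁² = I₂d₂², d₂ = d₁·√(I₁/I₂).
I₁/I₂ = 279/2.50 = 111.6, so d₂ = 2.10 × √111.6 = 22.18 m.

22.2 m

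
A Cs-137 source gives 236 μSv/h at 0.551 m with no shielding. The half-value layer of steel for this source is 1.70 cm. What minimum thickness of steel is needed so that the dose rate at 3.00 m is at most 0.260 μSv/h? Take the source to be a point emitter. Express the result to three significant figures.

At 3.00 m, distance alone gives 236 × (0.551/3.00)² = 236 × 0.03373 = 7.960 μSv/h.
Further attenuation needed: 7.960/0.260 = 30.62.
n = log₂(30.62) = 4.936 half-value layers.
Thickness = 4.936 × 1.70 cm = 8.391 cm.

8.39 cm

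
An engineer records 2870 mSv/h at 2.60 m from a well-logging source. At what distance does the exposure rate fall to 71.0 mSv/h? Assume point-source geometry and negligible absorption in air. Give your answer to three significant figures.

16.5 m

By the inverse-square law, d₂ = d₁·√(I₁/I₂).
I₁/I₂ = 2870/71.0 = 40.42, so d₂ = 2.60 × √40.42 = 16.53 m.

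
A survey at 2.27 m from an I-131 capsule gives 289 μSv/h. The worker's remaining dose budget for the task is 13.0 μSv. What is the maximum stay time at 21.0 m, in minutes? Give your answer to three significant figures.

231 min

Since intensity falls as 1/r², rate at 21.0 m:
289 × (2.27/21.0)² = 289 × 0.01168 = 3.376 μSv/h.
Stay time = 13.0 μSv ÷ 3.376 μSv/h = 3.851 h = 231.1 min.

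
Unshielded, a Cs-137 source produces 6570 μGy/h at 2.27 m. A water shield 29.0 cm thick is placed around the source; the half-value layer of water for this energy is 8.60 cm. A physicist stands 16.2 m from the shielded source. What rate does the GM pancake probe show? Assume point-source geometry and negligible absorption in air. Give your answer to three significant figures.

Distance alone: (2.27/16.2)² = 0.01963, so 6570 × 0.01963 = 129.0 μGy/h.
Shield: 29.0/8.60 = 3.372 half-value layers → attenuation 2^(−3.372) = 0.09659.
Combined: 129.0 × 0.09659 = 12.46 μGy/h.

12.5 μGy/h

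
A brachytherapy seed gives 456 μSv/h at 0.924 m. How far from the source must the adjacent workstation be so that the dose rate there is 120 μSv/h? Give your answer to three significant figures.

Since intensity falls as 1/r², d₂ = d₁·√(I₁/I₂).
I₁/I₂ = 456/120 = 3.800, so d₂ = 0.924 × √3.800 = 1.801 m.

1.80 m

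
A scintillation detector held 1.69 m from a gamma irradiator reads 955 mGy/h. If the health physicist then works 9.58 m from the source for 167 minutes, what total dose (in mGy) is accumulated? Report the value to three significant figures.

Applying the 1/r² law, rate at 9.58 m:
(1.69/9.58)² = 0.03112, so 955 × 0.03112 = 29.72 mGy/h.
Dose = rate × time = 29.72 mGy/h × 2.783 h = 82.71 mGy.

82.7 mGy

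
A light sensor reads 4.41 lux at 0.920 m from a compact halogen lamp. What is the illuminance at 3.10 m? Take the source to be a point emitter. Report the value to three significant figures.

0.388 lux

Using I₁d₁² = I₂d₂², the rate at 3.10 m is
(0.920/3.10)² = 0.08807, so 4.41 × 0.08807 = 0.3884 lux.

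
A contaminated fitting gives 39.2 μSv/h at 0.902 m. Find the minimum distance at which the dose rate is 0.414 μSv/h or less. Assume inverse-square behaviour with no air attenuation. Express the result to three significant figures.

8.78 m

Since intensity falls as 1/r², d₂ = d₁·√(I₁/I₂).
I₁/I₂ = 39.2/0.414 = 94.69, so d₂ = 0.902 × √94.69 = 8.777 m.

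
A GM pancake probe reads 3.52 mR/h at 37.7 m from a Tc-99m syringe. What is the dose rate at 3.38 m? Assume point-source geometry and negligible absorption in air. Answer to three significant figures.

Since intensity falls as 1/r², the rate at 3.38 m is
3.52 × (37.7/3.38)² = 3.52 × 124.4 = 437.9 mR/h.

438 mR/h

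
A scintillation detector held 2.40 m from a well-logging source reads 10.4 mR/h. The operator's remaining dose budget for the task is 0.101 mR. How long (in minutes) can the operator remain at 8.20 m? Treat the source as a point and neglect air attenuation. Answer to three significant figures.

Since intensity falls as 1/r², rate at 8.20 m:
10.4 × (2.40/8.20)² = 10.4 × 0.08566 = 0.8909 mR/h.
Stay time = 0.101 mR ÷ 0.8909 mR/h = 0.1134 h = 6.804 min.

6.80 min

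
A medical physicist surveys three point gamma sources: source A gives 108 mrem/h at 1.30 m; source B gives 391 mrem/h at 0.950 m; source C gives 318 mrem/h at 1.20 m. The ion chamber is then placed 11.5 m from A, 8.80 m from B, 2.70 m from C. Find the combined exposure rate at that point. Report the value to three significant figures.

68.8 mrem/h

Each source contributes Iᵢ·(dᵢ/rᵢ)²; contributions add.
A: 108 × (1.30/11.5)² = 1.380 mrem/h
B: 391 × (0.950/8.80)² = 4.557 mrem/h
C: 318 × (1.20/2.70)² = 62.81 mrem/h
Total = 1.380 + 4.557 + 62.81 = 68.75 mrem/h.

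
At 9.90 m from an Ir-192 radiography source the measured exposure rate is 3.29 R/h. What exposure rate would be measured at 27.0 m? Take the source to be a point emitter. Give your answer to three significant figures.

0.442 R/h

By the inverse-square law, scaling from 9.90 m to 27.0 m:
(9.90/27.0)² = 0.1344, so 3.29 × 0.1344 = 0.4422 R/h.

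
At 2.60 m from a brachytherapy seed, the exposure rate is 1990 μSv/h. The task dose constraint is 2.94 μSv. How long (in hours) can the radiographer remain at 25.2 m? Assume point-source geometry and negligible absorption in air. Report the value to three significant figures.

Using I₁d₁² = I₂d₂², rate at 25.2 m:
(2.60/25.2)² = 0.01064, so 1990 × 0.01064 = 21.17 μSv/h.
Stay time = 2.94 μSv ÷ 21.17 μSv/h = 0.1389 h.

0.139 h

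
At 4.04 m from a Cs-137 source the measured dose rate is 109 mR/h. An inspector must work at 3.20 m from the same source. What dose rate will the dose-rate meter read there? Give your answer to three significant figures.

Since intensity falls as 1/r², scaling from 4.04 m to 3.20 m:
(4.04/3.20)² = 1.594, so 109 × 1.594 = 173.7 mR/h.

174 mR/h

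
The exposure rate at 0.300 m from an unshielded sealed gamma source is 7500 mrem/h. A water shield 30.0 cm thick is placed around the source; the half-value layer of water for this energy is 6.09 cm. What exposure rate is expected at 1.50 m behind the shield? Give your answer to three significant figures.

9.87 mrem/h

Distance alone: 7500 × (0.300/1.50)² = 7500 × 0.04000 = 300.0 mrem/h.
Shield: 30.0/6.09 = 4.926 half-value layers → attenuation 2^(−4.926) = 0.03289.
Combined: 300.0 × 0.03289 = 9.867 mrem/h.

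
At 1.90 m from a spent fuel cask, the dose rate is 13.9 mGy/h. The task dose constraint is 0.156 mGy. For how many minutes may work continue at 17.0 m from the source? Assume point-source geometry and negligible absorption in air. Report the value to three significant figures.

Using I₁d₁² = I₂d₂², rate at 17.0 m:
13.9 × (1.90/17.0)² = 13.9 × 0.01249 = 0.1736 mGy/h.
Stay time = 0.156 mGy ÷ 0.1736 mGy/h = 0.8986 h = 53.92 min.

53.9 min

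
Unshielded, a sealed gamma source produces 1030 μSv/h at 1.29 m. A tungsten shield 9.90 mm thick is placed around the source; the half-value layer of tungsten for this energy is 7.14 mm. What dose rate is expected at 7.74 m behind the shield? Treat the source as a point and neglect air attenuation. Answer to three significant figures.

Distance alone: (1.29/7.74)² = 0.02778, so 1030 × 0.02778 = 28.61 μSv/h.
Shield: 9.90/7.14 = 1.387 half-value layers → attenuation 2^(−1.387) = 0.3824.
Combined: 28.61 × 0.3824 = 10.94 μSv/h.

10.9 μSv/h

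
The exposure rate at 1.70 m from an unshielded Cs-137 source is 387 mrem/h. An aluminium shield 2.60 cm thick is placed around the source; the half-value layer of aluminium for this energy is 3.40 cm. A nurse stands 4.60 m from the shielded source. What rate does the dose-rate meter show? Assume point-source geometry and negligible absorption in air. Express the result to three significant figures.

Distance alone: 387 × (1.70/4.60)² = 387 × 0.1366 = 52.86 mrem/h.
Shield: 2.60/3.40 = 0.7647 half-value layers → attenuation 2^(−0.7647) = 0.5886.
Combined: 52.86 × 0.5886 = 31.11 mrem/h.

31.1 mrem/h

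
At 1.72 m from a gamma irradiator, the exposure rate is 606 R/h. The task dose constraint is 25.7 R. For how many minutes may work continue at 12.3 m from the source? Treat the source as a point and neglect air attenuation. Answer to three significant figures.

Using I₁d₁² = I₂d₂², rate at 12.3 m:
606 × (1.72/12.3)² = 606 × 0.01955 = 11.85 R/h.
Stay time = 25.7 R ÷ 11.85 R/h = 2.169 h = 130.1 min.

130 min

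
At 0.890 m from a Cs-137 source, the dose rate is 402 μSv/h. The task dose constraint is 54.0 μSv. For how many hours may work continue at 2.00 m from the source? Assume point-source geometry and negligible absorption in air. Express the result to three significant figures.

Intensity scales as (d₁/d₂)², so rate at 2.00 m:
402 × (0.890/2.00)² = 402 × 0.1980 = 79.60 μSv/h.
Stay time = 54.0 μSv ÷ 79.60 μSv/h = 0.6784 h.

0.678 h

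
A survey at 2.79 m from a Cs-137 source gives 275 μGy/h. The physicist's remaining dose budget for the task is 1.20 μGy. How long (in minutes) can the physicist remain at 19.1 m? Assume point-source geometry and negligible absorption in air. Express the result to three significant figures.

Since intensity falls as 1/r², rate at 19.1 m:
275 × (2.79/19.1)² = 275 × 0.02134 = 5.869 μGy/h.
Stay time = 1.20 μGy ÷ 5.869 μGy/h = 0.2045 h = 12.27 min.

12.3 min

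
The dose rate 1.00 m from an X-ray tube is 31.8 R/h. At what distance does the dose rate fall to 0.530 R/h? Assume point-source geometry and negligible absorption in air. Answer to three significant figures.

7.75 m

By the inverse-square law, d₂ = d₁·√(I₁/I₂).
I₁/I₂ = 31.8/0.530 = 60.00, so d₂ = 1.00 × √60.00 = 7.746 m.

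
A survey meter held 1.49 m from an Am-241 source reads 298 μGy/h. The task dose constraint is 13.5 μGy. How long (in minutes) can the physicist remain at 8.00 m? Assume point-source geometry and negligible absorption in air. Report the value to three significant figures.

Intensity scales as (d₁/d₂)², so rate at 8.00 m:
(1.49/8.00)² = 0.03469, so 298 × 0.03469 = 10.34 μGy/h.
Stay time = 13.5 μGy ÷ 10.34 μGy/h = 1.306 h = 78.36 min.

78.4 min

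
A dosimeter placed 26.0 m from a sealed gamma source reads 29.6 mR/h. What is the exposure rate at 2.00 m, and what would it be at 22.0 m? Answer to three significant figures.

5000 mR/h; 41.3 mR/h

Applying the 1/r² law,
At 2.00 m: (26.0/2.00)² = 169.0, so 29.6 × 169.0 = 5002 mR/h
At 22.0 m: 5002 × (2.00/22.0)² = 5002 × 0.008264 = 41.34 mR/h.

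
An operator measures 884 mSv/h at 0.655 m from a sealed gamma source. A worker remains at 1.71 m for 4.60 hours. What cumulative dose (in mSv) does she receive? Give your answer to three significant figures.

597 mSv

Applying the 1/r² law, rate at 1.71 m:
884 × (0.655/1.71)² = 884 × 0.1467 = 129.7 mSv/h.
Dose = rate × time = 129.7 mSv/h × 4.600 h = 596.6 mSv.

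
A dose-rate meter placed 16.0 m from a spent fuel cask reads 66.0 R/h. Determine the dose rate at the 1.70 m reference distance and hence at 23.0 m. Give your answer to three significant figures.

Using I₁d₁² = I₂d₂²,
At 1.70 m: (16.0/1.70)² = 88.58, so 66.0 × 88.58 = 5846 R/h
At 23.0 m: 5846 × (1.70/23.0)² = 5846 × 0.005463 = 31.94 R/h.

5850 R/h; 31.9 R/h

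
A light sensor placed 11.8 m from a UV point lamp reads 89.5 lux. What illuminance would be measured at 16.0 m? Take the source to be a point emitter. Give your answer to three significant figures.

Using I₁d₁² = I₂d₂², scaling from 11.8 m to 16.0 m:
(11.8/16.0)² = 0.5439, so 89.5 × 0.5439 = 48.68 lux.

48.7 lux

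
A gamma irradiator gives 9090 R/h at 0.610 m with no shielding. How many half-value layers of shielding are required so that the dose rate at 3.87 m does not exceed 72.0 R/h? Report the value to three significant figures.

At 3.87 m, distance alone gives 9090 × (0.610/3.87)² = 9090 × 0.02484 = 225.8 R/h.
Further attenuation needed: 225.8/72.0 = 3.136.
n = log₂(3.136) = 1.649 half-value layers.

1.65 half-value layers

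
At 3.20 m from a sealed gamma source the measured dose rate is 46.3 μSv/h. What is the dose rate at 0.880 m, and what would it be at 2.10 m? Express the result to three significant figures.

By the inverse-square law,
At 0.880 m: (3.20/0.880)² = 13.22, so 46.3 × 13.22 = 612.1 μSv/h
At 2.10 m: (0.880/2.10)² = 0.1756, so 612.1 × 0.1756 = 107.5 μSv/h.

612 μSv/h; 108 μSv/h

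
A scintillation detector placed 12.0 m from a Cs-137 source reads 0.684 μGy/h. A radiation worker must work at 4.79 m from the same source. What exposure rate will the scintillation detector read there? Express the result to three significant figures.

By the inverse-square law, scaling from 12.0 m to 4.79 m:
0.684 × (12.0/4.79)² = 0.684 × 6.276 = 4.293 μGy/h.

4.29 μGy/h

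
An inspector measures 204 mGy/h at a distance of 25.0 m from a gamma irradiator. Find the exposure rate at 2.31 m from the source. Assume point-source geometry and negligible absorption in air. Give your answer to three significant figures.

Since intensity falls as 1/r², the rate at 2.31 m is
(25.0/2.31)² = 117.1, so 204 × 117.1 = 23890 mGy/h.

23900 mGy/h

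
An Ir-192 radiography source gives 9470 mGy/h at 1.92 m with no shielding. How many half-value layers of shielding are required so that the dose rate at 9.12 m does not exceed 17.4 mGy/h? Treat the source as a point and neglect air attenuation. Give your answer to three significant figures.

4.59 half-value layers

At 9.12 m, distance alone gives (1.92/9.12)² = 0.04432, so 9470 × 0.04432 = 419.7 mGy/h.
Further attenuation needed: 419.7/17.4 = 24.12.
n = log₂(24.12) = 4.592 half-value layers.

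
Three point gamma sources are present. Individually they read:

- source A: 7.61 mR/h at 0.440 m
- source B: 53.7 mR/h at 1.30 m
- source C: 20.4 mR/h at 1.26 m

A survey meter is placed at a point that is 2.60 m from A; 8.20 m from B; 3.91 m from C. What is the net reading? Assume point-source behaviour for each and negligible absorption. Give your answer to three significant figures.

Each source contributes Iᵢ·(dᵢ/rᵢ)²; contributions add.
A: 7.61 × (0.440/2.60)² = 0.2179 mR/h
B: 53.7 × (1.30/8.20)² = 1.350 mR/h
C: 20.4 × (1.26/3.91)² = 2.118 mR/h
Total = 0.2179 + 1.350 + 2.118 = 3.686 mR/h.

3.69 mR/h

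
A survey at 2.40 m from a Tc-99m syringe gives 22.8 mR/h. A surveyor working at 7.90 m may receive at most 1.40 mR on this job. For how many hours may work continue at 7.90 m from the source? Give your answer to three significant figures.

Intensity scales as (d₁/d₂)², so rate at 7.90 m:
22.8 × (2.40/7.90)² = 22.8 × 0.09229 = 2.104 mR/h.
Stay time = 1.40 mR ÷ 2.104 mR/h = 0.6654 h.

0.665 h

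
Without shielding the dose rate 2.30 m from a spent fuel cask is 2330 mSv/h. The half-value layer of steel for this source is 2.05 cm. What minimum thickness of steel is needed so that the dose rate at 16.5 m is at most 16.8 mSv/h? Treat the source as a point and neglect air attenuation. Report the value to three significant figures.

At 16.5 m, distance alone gives (2.30/16.5)² = 0.01943, so 2330 × 0.01943 = 45.27 mSv/h.
Further attenuation needed: 45.27/16.8 = 2.695.
n = log₂(2.695) = 1.430 half-value layers.
Thickness = 1.430 × 2.05 cm = 2.931 cm.

2.93 cm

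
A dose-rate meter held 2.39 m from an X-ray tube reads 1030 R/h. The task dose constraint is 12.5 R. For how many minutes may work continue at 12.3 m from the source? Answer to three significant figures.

19.3 min

Intensity scales as (d₁/d₂)², so rate at 12.3 m:
1030 × (2.39/12.3)² = 1030 × 0.03776 = 38.89 R/h.
Stay time = 12.5 R ÷ 38.89 R/h = 0.3214 h = 19.28 min.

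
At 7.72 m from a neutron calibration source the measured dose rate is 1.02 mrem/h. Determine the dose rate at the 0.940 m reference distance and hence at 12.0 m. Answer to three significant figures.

68.8 mrem/h; 0.422 mrem/h

Applying the 1/r² law,
At 0.940 m: 1.02 × (7.72/0.940)² = 1.02 × 67.45 = 68.80 mrem/h
At 12.0 m: (0.940/12.0)² = 0.006136, so 68.80 × 0.006136 = 0.4222 mrem/h.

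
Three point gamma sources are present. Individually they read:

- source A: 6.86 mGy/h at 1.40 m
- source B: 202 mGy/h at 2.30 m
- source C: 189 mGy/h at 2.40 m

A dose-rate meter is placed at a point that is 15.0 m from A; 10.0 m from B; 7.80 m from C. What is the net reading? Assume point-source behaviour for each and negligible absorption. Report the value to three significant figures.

Each source contributes Iᵢ·(dᵢ/rᵢ)²; contributions add.
A: 6.86 × (1.40/15.0)² = 0.05976 mGy/h
B: 202 × (2.30/10.0)² = 10.69 mGy/h
C: 189 × (2.40/7.80)² = 17.89 mGy/h
Total = 0.05976 + 10.69 + 17.89 = 28.64 mGy/h.

28.6 mGy/h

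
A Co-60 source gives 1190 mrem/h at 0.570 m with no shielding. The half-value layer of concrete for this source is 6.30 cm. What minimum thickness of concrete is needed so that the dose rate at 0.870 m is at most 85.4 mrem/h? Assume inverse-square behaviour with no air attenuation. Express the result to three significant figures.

At 0.870 m, distance alone gives 1190 × (0.570/0.870)² = 1190 × 0.4293 = 510.9 mrem/h.
Further attenuation needed: 510.9/85.4 = 5.982.
n = log₂(5.982) = 2.581 half-value layers.
Thickness = 2.581 × 6.30 cm = 16.26 cm.

16.3 cm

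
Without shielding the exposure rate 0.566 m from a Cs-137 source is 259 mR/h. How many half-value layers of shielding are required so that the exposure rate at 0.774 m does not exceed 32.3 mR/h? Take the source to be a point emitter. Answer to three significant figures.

At 0.774 m, distance alone gives (0.566/0.774)² = 0.5348, so 259 × 0.5348 = 138.5 mR/h.
Further attenuation needed: 138.5/32.3 = 4.288.
n = log₂(4.288) = 2.100 half-value layers.

2.10 half-value layers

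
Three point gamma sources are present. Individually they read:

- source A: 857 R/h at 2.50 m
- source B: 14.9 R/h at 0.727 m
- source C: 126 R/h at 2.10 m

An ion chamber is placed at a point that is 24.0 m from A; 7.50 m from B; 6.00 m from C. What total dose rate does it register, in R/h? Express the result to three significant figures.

24.9 R/h

Each source contributes Iᵢ·(dᵢ/rᵢ)²; contributions add.
A: 857 × (2.50/24.0)² = 9.299 R/h
B: 14.9 × (0.727/7.50)² = 0.1400 R/h
C: 126 × (2.10/6.00)² = 15.44 R/h
Total = 9.299 + 0.1400 + 15.44 = 24.88 R/h.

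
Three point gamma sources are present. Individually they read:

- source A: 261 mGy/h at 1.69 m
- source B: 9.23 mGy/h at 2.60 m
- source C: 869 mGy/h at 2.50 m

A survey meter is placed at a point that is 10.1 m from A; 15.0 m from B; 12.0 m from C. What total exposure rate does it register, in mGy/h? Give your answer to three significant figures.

45.3 mGy/h

By superposition, sum each source's inverse-square contribution:
A: 261 × (1.69/10.1)² = 7.308 mGy/h
B: 9.23 × (2.60/15.0)² = 0.2773 mGy/h
C: 869 × (2.50/12.0)² = 37.72 mGy/h
Total = 7.308 + 0.2773 + 37.72 = 45.31 mGy/h.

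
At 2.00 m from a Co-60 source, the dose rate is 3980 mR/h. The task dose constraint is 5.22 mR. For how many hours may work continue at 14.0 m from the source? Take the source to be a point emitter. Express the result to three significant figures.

0.0643 h

Intensity scales as (d₁/d₂)², so rate at 14.0 m:
(2.00/14.0)² = 0.02041, so 3980 × 0.02041 = 81.23 mR/h.
Stay time = 5.22 mR ÷ 81.23 mR/h = 0.06426 h.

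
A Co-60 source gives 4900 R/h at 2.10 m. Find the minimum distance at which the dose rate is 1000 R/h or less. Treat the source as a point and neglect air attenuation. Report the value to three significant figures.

Since intensity falls as 1/r², d₂ = d₁·√(I₁/I₂).
I₁/I₂ = 4900/1000 = 4.900, so d₂ = 2.10 × √4.900 = 4.649 m.

4.65 m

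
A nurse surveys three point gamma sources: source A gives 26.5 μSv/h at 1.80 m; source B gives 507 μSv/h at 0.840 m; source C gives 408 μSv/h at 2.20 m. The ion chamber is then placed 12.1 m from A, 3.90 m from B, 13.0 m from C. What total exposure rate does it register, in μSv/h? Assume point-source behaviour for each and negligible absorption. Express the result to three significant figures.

By superposition, sum each source's inverse-square contribution:
A: 26.5 × (1.80/12.1)² = 0.5864 μSv/h
B: 507 × (0.840/3.90)² = 23.52 μSv/h
C: 408 × (2.20/13.0)² = 11.68 μSv/h
Total = 0.5864 + 23.52 + 11.68 = 35.79 μSv/h.

35.8 μSv/h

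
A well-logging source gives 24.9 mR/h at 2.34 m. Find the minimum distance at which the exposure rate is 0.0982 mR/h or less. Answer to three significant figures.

Using I₁d₁² = I₂d₂², d₂ = d₁·√(I₁/I₂).
I₁/I₂ = 24.9/0.0982 = 253.6, so d₂ = 2.34 × √253.6 = 37.26 m.

37.3 m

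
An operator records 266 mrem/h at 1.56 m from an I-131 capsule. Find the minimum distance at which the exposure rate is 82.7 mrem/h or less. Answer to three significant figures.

Applying the 1/r² law, d₂ = d₁·√(I₁/I₂).
I₁/I₂ = 266/82.7 = 3.216, so d₂ = 1.56 × √3.216 = 2.798 m.

2.80 m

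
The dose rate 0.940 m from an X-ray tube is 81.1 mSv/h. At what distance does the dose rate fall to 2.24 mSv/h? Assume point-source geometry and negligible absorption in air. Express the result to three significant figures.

5.66 m

Intensity scales as (d₁/d₂)², so d₂ = d₁·√(I₁/I₂).
I₁/I₂ = 81.1/2.24 = 36.21, so d₂ = 0.940 × √36.21 = 5.656 m.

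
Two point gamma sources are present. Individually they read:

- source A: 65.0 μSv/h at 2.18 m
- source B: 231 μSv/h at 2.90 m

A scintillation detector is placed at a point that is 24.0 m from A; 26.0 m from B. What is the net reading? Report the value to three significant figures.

3.41 μSv/h

By superposition, sum each source's inverse-square contribution:
A: 65.0 × (2.18/24.0)² = 0.5363 μSv/h
B: 231 × (2.90/26.0)² = 2.874 μSv/h
Total = 0.5363 + 2.874 = 3.410 μSv/h.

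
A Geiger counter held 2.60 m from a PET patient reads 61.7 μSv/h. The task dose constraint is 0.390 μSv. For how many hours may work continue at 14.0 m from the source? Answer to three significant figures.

0.183 h

Since intensity falls as 1/r², rate at 14.0 m:
61.7 × (2.60/14.0)² = 61.7 × 0.03449 = 2.128 μSv/h.
Stay time = 0.390 μSv ÷ 2.128 μSv/h = 0.1833 h.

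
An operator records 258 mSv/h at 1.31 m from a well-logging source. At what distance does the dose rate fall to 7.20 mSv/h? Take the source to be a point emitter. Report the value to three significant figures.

7.84 m

Since intensity falls as 1/r², d₂ = d₁·√(I₁/I₂).
I₁/I₂ = 258/7.20 = 35.83, so d₂ = 1.31 × √35.83 = 7.841 m.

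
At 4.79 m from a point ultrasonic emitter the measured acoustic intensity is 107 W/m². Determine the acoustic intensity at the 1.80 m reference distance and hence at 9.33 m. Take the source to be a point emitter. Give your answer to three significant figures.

758 W/m²; 28.2 W/m²

By the inverse-square law,
At 1.80 m: 107 × (4.79/1.80)² = 107 × 7.082 = 757.8 W/m²
At 9.33 m: 757.8 × (1.80/9.33)² = 757.8 × 0.03722 = 28.21 W/m².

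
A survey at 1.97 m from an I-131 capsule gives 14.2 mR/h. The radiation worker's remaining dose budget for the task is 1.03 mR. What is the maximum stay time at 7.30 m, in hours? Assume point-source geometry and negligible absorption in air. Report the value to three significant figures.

0.996 h

Applying the 1/r² law, rate at 7.30 m:
(1.97/7.30)² = 0.07283, so 14.2 × 0.07283 = 1.034 mR/h.
Stay time = 1.03 mR ÷ 1.034 mR/h = 0.9961 h.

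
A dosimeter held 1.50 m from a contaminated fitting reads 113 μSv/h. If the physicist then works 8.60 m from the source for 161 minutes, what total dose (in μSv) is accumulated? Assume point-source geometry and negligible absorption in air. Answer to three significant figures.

9.22 μSv

By the inverse-square law, rate at 8.60 m:
(1.50/8.60)² = 0.03042, so 113 × 0.03042 = 3.437 μSv/h.
Dose = rate × time = 3.437 μSv/h × 2.683 h = 9.221 μSv.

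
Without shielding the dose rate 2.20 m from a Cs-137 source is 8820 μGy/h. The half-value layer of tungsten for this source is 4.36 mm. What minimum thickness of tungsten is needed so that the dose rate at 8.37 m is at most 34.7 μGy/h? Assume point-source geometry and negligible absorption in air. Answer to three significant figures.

At 8.37 m, distance alone gives (2.20/8.37)² = 0.06909, so 8820 × 0.06909 = 609.4 μGy/h.
Further attenuation needed: 609.4/34.7 = 17.56.
n = log₂(17.56) = 4.134 half-value layers.
Thickness = 4.134 × 4.36 mm = 18.02 mm.

18.0 mm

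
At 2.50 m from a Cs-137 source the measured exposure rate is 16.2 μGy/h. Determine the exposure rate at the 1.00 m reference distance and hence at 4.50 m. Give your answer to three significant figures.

Using I₁d₁² = I₂d₂²,
At 1.00 m: 16.2 × (2.50/1.00)² = 16.2 × 6.250 = 101.2 μGy/h
At 4.50 m: 101.2 × (1.00/4.50)² = 101.2 × 0.04938 = 4.997 μGy/h.

101 μGy/h; 5.00 μGy/h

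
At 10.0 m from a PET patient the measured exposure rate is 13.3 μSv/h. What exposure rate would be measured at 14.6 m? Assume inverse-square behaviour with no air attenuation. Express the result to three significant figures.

Since intensity falls as 1/r², scaling from 10.0 m to 14.6 m:
(10.0/14.6)² = 0.4691, so 13.3 × 0.4691 = 6.239 μSv/h.

6.24 μSv/h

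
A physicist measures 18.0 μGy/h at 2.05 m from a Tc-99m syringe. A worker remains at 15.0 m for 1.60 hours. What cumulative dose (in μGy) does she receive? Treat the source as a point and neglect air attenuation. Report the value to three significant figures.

Applying the 1/r² law, rate at 15.0 m:
18.0 × (2.05/15.0)² = 18.0 × 0.01868 = 0.3362 μGy/h.
Dose = rate × time = 0.3362 μGy/h × 1.600 h = 0.5379 μGy.

0.538 μGy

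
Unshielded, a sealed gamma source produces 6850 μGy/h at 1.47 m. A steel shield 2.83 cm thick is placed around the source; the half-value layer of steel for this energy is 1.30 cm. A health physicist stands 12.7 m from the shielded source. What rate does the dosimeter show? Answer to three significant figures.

20.3 μGy/h

Distance alone: 6850 × (1.47/12.7)² = 6850 × 0.01340 = 91.79 μGy/h.
Shield: 2.83/1.30 = 2.177 half-value layers → attenuation 2^(−2.177) = 0.2211.
Combined: 91.79 × 0.2211 = 20.29 μGy/h.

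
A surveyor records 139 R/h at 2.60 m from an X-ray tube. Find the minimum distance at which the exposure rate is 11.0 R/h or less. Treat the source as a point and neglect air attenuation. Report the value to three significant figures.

Since intensity falls as 1/r², d₂ = d₁·√(I₁/I₂).
I₁/I₂ = 139/11.0 = 12.64, so d₂ = 2.60 × √12.64 = 9.244 m.

9.24 m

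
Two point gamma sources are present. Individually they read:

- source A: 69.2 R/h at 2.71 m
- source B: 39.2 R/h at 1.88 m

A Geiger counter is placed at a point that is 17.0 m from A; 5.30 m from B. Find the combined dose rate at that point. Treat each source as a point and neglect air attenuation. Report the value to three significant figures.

By superposition, sum each source's inverse-square contribution:
A: 69.2 × (2.71/17.0)² = 1.759 R/h
B: 39.2 × (1.88/5.30)² = 4.932 R/h
Total = 1.759 + 4.932 = 6.691 R/h.

6.69 R/h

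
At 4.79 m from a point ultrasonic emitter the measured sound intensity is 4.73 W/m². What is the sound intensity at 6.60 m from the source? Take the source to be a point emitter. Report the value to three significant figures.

By the inverse-square law, scaling from 4.79 m to 6.60 m:
(4.79/6.60)² = 0.5267, so 4.73 × 0.5267 = 2.491 W/m².

2.49 W/m²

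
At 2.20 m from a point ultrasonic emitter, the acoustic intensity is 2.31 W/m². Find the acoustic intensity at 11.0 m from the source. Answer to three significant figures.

0.0924 W/m²

Using I₁d₁² = I₂d₂², the rate at 11.0 m is
(2.20/11.0)² = 0.04000, so 2.31 × 0.04000 = 0.09240 W/m².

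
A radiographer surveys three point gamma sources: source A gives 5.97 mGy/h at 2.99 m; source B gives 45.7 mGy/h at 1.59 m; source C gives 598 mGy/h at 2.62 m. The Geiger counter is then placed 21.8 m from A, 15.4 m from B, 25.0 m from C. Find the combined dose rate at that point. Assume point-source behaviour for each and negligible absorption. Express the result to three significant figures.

7.17 mGy/h

Each source contributes Iᵢ·(dᵢ/rᵢ)²; contributions add.
A: 5.97 × (2.99/21.8)² = 0.1123 mGy/h
B: 45.7 × (1.59/15.4)² = 0.4872 mGy/h
C: 598 × (2.62/25.0)² = 6.568 mGy/h
Total = 0.1123 + 0.4872 + 6.568 = 7.167 mGy/h.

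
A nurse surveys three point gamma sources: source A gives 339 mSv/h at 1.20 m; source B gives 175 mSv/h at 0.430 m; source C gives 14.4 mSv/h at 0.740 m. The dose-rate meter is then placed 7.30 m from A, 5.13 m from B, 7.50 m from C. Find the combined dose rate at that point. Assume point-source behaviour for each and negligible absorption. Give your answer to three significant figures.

Each source contributes Iᵢ·(dᵢ/rᵢ)²; contributions add.
A: 339 × (1.20/7.30)² = 9.160 mSv/h
B: 175 × (0.430/5.13)² = 1.230 mSv/h
C: 14.4 × (0.740/7.50)² = 0.1402 mSv/h
Total = 9.160 + 1.230 + 0.1402 = 10.53 mSv/h.

10.5 mSv/h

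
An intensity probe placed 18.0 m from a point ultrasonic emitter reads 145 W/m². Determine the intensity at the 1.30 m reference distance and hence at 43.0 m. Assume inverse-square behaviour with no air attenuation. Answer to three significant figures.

Using I₁d₁² = I₂d₂²,
At 1.30 m: 145 × (18.0/1.30)² = 145 × 191.7 = 27800 W/m²
At 43.0 m: (1.30/43.0)² = 0.0009140, so 27800 × 0.0009140 = 25.41 W/m².

27800 W/m²; 25.4 W/m²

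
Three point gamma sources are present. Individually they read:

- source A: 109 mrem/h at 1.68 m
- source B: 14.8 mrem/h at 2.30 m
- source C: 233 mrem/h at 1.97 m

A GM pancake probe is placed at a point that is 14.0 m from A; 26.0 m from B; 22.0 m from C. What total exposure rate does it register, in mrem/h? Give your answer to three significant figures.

Each source contributes Iᵢ·(dᵢ/rᵢ)²; contributions add.
A: 109 × (1.68/14.0)² = 1.570 mrem/h
B: 14.8 × (2.30/26.0)² = 0.1158 mrem/h
C: 233 × (1.97/22.0)² = 1.868 mrem/h
Total = 1.570 + 0.1158 + 1.868 = 3.554 mrem/h.

3.55 mrem/h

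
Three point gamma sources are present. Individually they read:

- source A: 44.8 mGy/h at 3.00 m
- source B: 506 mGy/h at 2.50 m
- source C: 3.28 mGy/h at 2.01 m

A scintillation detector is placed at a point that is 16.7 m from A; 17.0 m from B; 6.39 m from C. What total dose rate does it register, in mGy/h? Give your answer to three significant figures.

12.7 mGy/h

Each source contributes Iᵢ·(dᵢ/rᵢ)²; contributions add.
A: 44.8 × (3.00/16.7)² = 1.446 mGy/h
B: 506 × (2.50/17.0)² = 10.94 mGy/h
C: 3.28 × (2.01/6.39)² = 0.3245 mGy/h
Total = 1.446 + 10.94 + 0.3245 = 12.71 mGy/h.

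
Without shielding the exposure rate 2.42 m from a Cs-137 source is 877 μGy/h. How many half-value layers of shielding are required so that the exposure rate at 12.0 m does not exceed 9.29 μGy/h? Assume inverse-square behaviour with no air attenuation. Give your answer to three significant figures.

At 12.0 m, distance alone gives 877 × (2.42/12.0)² = 877 × 0.04067 = 35.67 μGy/h.
Further attenuation needed: 35.67/9.29 = 3.840.
n = log₂(3.840) = 1.941 half-value layers.

1.94 half-value layers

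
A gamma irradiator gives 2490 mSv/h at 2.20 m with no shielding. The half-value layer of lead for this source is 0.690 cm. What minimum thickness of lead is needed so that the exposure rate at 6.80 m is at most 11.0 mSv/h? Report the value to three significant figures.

3.15 cm

At 6.80 m, distance alone gives (2.20/6.80)² = 0.1047, so 2490 × 0.1047 = 260.7 mSv/h.
Further attenuation needed: 260.7/11.0 = 23.70.
n = log₂(23.70) = 4.567 half-value layers.
Thickness = 4.567 × 0.690 cm = 3.151 cm.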